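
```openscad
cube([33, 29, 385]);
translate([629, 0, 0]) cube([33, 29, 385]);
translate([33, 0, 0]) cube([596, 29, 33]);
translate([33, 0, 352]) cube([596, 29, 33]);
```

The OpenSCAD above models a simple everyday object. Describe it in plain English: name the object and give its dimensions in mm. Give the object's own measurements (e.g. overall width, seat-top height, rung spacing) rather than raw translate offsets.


A rectangular picture frame lying in the x–z plane (depth along y). The opening is 596 mm wide (x) by 319 mm tall (z), surrounded by a border 33 mm wide on all four sides. The frame is 29 mm deep and is made of two full-height vertical stiles with two horizontal rails fitted between them.


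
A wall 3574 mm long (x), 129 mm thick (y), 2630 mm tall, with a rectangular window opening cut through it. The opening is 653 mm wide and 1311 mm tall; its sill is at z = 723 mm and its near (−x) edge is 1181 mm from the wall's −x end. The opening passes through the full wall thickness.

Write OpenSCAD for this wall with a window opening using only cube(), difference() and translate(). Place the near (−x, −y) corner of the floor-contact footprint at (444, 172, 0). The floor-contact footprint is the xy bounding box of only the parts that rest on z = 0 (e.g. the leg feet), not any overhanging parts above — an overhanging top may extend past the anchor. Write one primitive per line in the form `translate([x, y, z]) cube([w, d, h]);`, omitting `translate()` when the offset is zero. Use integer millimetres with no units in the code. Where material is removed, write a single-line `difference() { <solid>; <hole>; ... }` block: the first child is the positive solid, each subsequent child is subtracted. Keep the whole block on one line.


difference() { translate([444, 172, 0]) cube([3574, 129, 2630]); translate([1625, 172, 723]) cube([653, 129, 1311]); }


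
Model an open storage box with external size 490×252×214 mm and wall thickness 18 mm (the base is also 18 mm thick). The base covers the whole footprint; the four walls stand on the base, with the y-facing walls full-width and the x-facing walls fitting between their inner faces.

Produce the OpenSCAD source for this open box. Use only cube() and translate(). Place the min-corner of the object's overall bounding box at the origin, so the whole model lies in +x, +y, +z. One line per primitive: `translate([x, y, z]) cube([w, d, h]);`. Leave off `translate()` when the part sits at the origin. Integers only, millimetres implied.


cube([490, 252, 18]);
translate([0, 0, 18]) cube([490, 18, 196]);
translate([0, 234, 18]) cube([490, 18, 196]);
translate([0, 18, 18]) cube([18, 216, 196]);
translate([472, 18, 18]) cube([18, 216, 196]);


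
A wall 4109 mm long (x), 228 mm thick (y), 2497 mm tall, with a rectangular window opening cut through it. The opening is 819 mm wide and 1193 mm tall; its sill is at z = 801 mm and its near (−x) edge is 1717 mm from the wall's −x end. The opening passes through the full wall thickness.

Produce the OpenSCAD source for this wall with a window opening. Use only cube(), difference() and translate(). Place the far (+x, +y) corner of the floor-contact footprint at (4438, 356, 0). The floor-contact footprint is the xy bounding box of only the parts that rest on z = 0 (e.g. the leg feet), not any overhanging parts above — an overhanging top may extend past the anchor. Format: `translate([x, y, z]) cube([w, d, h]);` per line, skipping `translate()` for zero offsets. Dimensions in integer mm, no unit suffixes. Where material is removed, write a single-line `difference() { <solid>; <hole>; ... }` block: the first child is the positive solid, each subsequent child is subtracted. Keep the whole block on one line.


difference() { translate([329, 128, 0]) cube([4109, 228, 2497]); translate([2046, 128, 801]) cube([819, 228, 1193]); }


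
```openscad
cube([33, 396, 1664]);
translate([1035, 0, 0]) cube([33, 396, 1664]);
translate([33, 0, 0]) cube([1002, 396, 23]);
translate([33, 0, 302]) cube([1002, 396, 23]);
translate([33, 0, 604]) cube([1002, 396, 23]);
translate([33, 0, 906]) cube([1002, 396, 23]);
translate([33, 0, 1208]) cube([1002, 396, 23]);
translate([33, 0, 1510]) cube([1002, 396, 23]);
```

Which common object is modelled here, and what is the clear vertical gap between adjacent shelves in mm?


A bookshelf. The clear shelf gap is 279 mm.

Two tall side panels with 6 horizontal boards between them — a bookshelf. The first two shelf undersides are at z = 0 and z = 302; with shelf thickness 23, the clear gap is 302 − 0 − 23 = 279 mm.


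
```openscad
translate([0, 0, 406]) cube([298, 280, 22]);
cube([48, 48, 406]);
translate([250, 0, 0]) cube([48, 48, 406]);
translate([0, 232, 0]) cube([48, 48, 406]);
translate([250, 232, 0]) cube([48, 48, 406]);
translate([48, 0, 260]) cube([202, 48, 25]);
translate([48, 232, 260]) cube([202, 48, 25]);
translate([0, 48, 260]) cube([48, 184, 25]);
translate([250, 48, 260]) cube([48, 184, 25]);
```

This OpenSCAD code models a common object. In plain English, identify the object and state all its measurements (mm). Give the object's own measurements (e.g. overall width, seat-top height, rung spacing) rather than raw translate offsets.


A four-legged stool. The seat is a 298×280×22 mm slab whose top surface is at z = 428 mm; four square legs, each 48×48 mm in cross-section, run from the floor (z = 0) to the underside of the seat, each flush with a corner of the seat. Four stretchers, 48 mm wide and 25 mm tall, connect adjacent legs with their undersides at z = 260 mm, each running between the inner faces of the legs it joins and aligned with the legs' outer faces on the other axis.


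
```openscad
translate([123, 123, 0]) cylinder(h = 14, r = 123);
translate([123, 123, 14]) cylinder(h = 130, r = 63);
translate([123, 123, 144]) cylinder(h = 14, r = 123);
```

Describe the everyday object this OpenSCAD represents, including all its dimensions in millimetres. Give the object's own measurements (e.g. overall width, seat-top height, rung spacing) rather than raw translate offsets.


A spool: two coaxial disc flanges of radius 123 mm and thickness 14 mm, joined by a core cylinder of radius 63 mm and height 130 mm. The lower flange rests on z = 0 and the three cylinders share a vertical axis.


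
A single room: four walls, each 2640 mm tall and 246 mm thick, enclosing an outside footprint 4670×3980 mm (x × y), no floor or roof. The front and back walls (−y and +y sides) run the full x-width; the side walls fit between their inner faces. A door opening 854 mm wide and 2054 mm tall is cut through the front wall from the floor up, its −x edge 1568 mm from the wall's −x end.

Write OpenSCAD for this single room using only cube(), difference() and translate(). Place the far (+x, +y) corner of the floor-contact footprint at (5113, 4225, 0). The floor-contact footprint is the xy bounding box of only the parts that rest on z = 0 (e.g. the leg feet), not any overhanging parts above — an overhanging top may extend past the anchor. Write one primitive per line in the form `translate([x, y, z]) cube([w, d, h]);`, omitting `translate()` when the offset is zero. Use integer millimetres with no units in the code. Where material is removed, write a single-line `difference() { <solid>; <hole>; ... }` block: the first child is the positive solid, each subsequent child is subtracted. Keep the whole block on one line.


difference() { translate([443, 245, 0]) cube([4670, 246, 2640]); translate([2011, 245, 0]) cube([854, 246, 2054]); }
translate([443, 3979, 0]) cube([4670, 246, 2640]);
translate([443, 491, 0]) cube([246, 3488, 2640]);
translate([4867, 491, 0]) cube([246, 3488, 2640]);


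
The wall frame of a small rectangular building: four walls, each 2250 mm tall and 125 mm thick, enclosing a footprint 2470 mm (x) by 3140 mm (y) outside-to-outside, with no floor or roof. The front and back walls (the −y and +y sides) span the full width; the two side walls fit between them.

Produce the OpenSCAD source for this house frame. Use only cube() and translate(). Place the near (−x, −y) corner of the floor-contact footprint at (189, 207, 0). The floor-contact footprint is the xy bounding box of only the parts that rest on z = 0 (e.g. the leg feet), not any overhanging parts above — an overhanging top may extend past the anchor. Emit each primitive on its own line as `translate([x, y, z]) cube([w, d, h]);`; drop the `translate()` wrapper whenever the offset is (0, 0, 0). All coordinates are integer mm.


translate([189, 207, 0]) cube([2470, 125, 2250]);
translate([189, 3222, 0]) cube([2470, 125, 2250]);
translate([189, 332, 0]) cube([125, 2890, 2250]);
translate([2534, 332, 0]) cube([125, 2890, 2250]);


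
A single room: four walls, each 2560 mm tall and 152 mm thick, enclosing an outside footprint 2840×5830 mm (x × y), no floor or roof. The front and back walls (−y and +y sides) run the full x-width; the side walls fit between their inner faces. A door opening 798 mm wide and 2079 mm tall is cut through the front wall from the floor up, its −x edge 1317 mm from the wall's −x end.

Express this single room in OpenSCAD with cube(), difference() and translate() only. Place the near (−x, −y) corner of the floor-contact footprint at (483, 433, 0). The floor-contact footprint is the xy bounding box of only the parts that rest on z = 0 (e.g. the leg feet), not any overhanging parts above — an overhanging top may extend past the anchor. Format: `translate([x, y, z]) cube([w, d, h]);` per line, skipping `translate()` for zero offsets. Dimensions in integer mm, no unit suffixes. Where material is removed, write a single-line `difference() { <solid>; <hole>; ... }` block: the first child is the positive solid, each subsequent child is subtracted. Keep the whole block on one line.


difference() { translate([483, 433, 0]) cube([2840, 152, 2560]); translate([1800, 433, 0]) cube([798, 152, 2079]); }
translate([483, 6111, 0]) cube([2840, 152, 2560]);
translate([483, 585, 0]) cube([152, 5526, 2560]);
translate([3171, 585, 0]) cube([152, 5526, 2560]);


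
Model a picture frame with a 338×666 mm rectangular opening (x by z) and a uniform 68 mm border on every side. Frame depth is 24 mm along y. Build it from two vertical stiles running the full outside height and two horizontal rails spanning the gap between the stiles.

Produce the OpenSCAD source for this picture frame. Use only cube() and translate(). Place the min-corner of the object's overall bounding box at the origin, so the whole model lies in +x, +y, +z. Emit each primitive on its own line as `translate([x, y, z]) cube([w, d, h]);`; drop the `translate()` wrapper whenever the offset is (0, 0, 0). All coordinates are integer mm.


cube([68, 24, 802]);
translate([406, 0, 0]) cube([68, 24, 802]);
translate([68, 0, 0]) cube([338, 24, 68]);
translate([68, 0, 734]) cube([338, 24, 68]);


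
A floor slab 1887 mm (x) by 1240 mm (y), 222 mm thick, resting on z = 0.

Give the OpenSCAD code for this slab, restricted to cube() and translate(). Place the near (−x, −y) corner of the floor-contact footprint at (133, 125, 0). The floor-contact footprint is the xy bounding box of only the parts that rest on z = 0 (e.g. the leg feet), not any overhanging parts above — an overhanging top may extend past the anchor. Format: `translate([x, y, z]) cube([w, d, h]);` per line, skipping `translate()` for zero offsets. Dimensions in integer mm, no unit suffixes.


translate([133, 125, 0]) cube([1887, 1240, 222]);


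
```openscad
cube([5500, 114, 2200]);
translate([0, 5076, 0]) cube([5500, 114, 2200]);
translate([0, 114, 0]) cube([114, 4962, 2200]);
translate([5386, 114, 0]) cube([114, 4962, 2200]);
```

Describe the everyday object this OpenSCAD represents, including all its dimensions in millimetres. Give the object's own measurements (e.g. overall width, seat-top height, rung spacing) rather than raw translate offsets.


The wall frame of a small rectangular building: four walls, each 2200 mm tall and 114 mm thick, enclosing a footprint 5500 mm (x) by 5190 mm (y) outside-to-outside, with no floor or roof. The front and back walls (the −y and +y sides) span the full width; the two side walls fit between them.


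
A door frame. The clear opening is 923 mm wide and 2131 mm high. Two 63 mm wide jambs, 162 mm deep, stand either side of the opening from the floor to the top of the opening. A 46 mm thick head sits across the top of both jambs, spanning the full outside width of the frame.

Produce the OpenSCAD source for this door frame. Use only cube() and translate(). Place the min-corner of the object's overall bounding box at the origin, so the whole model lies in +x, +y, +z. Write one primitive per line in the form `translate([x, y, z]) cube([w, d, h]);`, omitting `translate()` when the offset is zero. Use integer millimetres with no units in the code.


cube([63, 162, 2131]);
translate([986, 0, 0]) cube([63, 162, 2131]);
translate([0, 0, 2131]) cube([1049, 162, 46]);


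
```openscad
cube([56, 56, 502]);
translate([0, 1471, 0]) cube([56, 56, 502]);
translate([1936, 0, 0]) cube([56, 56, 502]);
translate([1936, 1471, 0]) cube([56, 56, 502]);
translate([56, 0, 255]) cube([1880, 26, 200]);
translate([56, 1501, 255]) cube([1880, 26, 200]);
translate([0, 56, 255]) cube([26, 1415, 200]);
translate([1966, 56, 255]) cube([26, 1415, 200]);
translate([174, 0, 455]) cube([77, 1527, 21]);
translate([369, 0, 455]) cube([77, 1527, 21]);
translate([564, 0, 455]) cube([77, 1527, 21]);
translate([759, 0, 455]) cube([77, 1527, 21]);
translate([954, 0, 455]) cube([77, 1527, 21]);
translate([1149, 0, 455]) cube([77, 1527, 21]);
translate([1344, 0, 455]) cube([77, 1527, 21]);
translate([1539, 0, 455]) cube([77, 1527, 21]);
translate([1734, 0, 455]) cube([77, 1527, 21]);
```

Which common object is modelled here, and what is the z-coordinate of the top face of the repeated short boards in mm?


A bed frame. The slat-top height is 476 mm.

Four posts, four rails, and a row of slats — a bed frame. Slats sit on the rails at z = 255 + 200 = 455; with slat thickness 21, the top is 476 mm.


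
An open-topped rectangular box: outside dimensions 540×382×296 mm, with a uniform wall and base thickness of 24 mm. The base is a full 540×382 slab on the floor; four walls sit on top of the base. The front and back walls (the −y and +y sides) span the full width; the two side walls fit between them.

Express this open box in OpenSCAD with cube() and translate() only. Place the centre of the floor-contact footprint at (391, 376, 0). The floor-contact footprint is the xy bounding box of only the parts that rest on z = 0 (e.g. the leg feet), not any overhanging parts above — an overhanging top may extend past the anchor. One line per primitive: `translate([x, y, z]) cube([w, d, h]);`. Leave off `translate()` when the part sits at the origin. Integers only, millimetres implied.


translate([121, 185, 0]) cube([540, 382, 24]);
translate([121, 185, 24]) cube([540, 24, 272]);
translate([121, 543, 24]) cube([540, 24, 272]);
translate([121, 209, 24]) cube([24, 334, 272]);
translate([637, 209, 24]) cube([24, 334, 272]);


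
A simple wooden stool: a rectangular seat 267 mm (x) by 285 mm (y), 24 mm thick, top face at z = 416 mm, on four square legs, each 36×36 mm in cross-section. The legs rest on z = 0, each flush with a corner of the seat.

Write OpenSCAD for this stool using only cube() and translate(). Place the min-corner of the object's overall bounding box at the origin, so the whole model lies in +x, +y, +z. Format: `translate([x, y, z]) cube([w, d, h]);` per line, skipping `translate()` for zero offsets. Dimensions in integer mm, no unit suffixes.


translate([0, 0, 392]) cube([267, 285, 24]);
cube([36, 36, 392]);
translate([231, 0, 0]) cube([36, 36, 392]);
translate([0, 249, 0]) cube([36, 36, 392]);
translate([231, 249, 0]) cube([36, 36, 392]);


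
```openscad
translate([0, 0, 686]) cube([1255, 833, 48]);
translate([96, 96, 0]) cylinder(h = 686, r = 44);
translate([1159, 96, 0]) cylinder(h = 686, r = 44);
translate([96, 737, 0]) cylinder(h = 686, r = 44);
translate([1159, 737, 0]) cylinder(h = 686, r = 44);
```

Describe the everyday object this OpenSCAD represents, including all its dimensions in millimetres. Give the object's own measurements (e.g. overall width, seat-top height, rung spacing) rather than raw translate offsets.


A table: top 1255 mm (x) × 833 mm (y), 48 mm thick, upper face at z = 734 mm, on four round legs of 88 mm diameter, each leg's bounding box inset 52 mm from the nearest pair of top edges from z = 0 to the bottom of the top.


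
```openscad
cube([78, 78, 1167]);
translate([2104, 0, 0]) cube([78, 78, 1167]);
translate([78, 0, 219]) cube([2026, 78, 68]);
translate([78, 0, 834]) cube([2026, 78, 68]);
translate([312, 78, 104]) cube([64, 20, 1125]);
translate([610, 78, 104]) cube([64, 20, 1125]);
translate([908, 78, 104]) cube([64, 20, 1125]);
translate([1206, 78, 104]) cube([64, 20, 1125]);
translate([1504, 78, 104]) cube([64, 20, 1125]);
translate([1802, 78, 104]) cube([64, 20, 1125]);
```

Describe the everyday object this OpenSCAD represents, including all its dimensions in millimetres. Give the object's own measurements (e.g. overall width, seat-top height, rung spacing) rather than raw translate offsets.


A fence section. Two 78×78 mm posts, 1167 mm tall, stand on the floor with a clear span of 2026 mm between their inner faces. Two horizontal rails of 78×68 mm section span the gap between the posts with their undersides at z = 219 mm and z = 834 mm, flush with the posts' −y face. 6 pickets, each 64 mm wide, 20 mm thick and 1125 mm tall, are fixed to the +y face of the rails with their bottoms at z = 104 mm, spaced across the span with a 234 mm gap after the −x post and between neighbouring pickets, with 238 mm left before the +x post.


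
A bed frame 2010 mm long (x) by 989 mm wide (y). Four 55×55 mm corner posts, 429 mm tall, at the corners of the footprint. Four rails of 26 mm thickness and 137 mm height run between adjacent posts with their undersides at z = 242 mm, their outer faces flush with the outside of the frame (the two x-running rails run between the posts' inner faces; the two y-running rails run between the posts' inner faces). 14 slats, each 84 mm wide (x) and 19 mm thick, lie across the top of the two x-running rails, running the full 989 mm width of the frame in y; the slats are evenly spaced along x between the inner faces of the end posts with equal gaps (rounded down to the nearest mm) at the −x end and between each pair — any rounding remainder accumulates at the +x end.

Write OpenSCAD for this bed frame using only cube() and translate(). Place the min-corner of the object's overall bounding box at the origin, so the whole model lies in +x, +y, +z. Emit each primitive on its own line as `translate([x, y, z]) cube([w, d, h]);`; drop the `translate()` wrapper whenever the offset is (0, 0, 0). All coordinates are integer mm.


cube([55, 55, 429]);
translate([0, 934, 0]) cube([55, 55, 429]);
translate([1955, 0, 0]) cube([55, 55, 429]);
translate([1955, 934, 0]) cube([55, 55, 429]);
translate([55, 0, 242]) cube([1900, 26, 137]);
translate([55, 963, 242]) cube([1900, 26, 137]);
translate([0, 55, 242]) cube([26, 879, 137]);
translate([1984, 55, 242]) cube([26, 879, 137]);
translate([103, 0, 379]) cube([84, 989, 19]);
translate([235, 0, 379]) cube([84, 989, 19]);
translate([367, 0, 379]) cube([84, 989, 19]);
translate([499, 0, 379]) cube([84, 989, 19]);
translate([631, 0, 379]) cube([84, 989, 19]);
translate([763, 0, 379]) cube([84, 989, 19]);
translate([895, 0, 379]) cube([84, 989, 19]);
translate([1027, 0, 379]) cube([84, 989, 19]);
translate([1159, 0, 379]) cube([84, 989, 19]);
translate([1291, 0, 379]) cube([84, 989, 19]);
translate([1423, 0, 379]) cube([84, 989, 19]);
translate([1555, 0, 379]) cube([84, 989, 19]);
translate([1687, 0, 379]) cube([84, 989, 19]);
translate([1819, 0, 379]) cube([84, 989, 19]);


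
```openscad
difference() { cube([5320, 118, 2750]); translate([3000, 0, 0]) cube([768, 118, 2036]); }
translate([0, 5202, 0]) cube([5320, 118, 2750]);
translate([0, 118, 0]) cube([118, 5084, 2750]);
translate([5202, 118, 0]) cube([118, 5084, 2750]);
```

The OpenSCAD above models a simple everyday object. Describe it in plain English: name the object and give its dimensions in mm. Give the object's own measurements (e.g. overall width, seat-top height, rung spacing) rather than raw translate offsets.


A single room: four walls, each 2750 mm tall and 118 mm thick, enclosing an outside footprint 5320×5320 mm (x × y), no floor or roof. The front and back walls (−y and +y sides) run the full x-width; the side walls fit between their inner faces. A door opening 768 mm wide and 2036 mm tall is cut through the front wall from the floor up, its −x edge 3000 mm from the wall's −x end.


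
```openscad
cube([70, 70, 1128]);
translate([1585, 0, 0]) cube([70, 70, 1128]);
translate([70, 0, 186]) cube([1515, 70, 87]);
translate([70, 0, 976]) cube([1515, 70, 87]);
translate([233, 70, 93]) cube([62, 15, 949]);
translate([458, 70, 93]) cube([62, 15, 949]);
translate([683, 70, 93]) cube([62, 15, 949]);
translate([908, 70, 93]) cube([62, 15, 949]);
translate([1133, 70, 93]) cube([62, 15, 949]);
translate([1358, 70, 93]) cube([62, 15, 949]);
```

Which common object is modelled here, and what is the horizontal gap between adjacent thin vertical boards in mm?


A fence section. The picket gap is 163 mm.

Two posts, two rails, 6 pickets — a fence section. Span 1515 mm holds 6 pickets of 62 mm with 7 equal gaps: ⌊(1515 − 6·62) / 7⌋ = 163 mm.


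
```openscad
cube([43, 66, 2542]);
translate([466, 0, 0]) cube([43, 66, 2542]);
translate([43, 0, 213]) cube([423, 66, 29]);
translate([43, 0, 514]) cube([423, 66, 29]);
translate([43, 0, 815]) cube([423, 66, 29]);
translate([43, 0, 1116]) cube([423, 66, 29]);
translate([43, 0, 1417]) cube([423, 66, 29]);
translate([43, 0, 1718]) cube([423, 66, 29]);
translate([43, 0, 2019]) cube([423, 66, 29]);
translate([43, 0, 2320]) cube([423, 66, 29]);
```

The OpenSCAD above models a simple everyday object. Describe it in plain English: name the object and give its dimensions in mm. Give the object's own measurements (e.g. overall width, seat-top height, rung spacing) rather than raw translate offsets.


A straight ladder. Two 43×66 mm vertical rails, 2542 mm tall, stand 509 mm apart (outside-to-outside) with their front faces coplanar on the −y side. 8 rungs, each 66 mm deep and 29 mm tall, span between the inner faces of the rails, front faces flush with the rails. The lowest rung's underside is at z = 213 mm and rungs are spaced 301 mm apart (underside to underside).


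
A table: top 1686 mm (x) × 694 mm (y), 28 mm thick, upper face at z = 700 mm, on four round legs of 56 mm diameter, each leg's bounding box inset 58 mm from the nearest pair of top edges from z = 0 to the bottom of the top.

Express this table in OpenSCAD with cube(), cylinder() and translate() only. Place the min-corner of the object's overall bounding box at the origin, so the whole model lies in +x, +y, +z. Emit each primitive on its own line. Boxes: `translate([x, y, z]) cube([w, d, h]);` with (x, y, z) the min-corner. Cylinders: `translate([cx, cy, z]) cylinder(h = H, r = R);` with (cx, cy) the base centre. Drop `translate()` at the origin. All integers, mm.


translate([0, 0, 672]) cube([1686, 694, 28]);
translate([86, 86, 0]) cylinder(h = 672, r = 28);
translate([1600, 86, 0]) cylinder(h = 672, r = 28);
translate([86, 608, 0]) cylinder(h = 672, r = 28);
translate([1600, 608, 0]) cylinder(h = 672, r = 28);


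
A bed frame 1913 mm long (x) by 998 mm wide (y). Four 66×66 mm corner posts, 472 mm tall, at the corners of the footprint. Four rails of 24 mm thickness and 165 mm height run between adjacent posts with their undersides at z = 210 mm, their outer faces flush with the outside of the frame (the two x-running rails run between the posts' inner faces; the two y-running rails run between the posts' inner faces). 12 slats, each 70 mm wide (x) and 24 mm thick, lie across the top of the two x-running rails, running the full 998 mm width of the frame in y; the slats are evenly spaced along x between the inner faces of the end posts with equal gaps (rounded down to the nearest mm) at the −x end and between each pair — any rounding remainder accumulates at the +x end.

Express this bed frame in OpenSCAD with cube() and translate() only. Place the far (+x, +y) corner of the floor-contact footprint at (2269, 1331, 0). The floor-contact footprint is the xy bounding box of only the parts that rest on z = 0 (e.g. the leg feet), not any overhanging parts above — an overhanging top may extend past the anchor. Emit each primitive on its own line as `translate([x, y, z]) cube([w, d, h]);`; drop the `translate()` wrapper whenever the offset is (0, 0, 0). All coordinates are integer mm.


translate([356, 333, 0]) cube([66, 66, 472]);
translate([356, 1265, 0]) cube([66, 66, 472]);
translate([2203, 333, 0]) cube([66, 66, 472]);
translate([2203, 1265, 0]) cube([66, 66, 472]);
translate([422, 333, 210]) cube([1781, 24, 165]);
translate([422, 1307, 210]) cube([1781, 24, 165]);
translate([356, 399, 210]) cube([24, 866, 165]);
translate([2245, 399, 210]) cube([24, 866, 165]);
translate([494, 333, 375]) cube([70, 998, 24]);
translate([636, 333, 375]) cube([70, 998, 24]);
translate([778, 333, 375]) cube([70, 998, 24]);
translate([920, 333, 375]) cube([70, 998, 24]);
translate([1062, 333, 375]) cube([70, 998, 24]);
translate([1204, 333, 375]) cube([70, 998, 24]);
translate([1346, 333, 375]) cube([70, 998, 24]);
translate([1488, 333, 375]) cube([70, 998, 24]);
translate([1630, 333, 375]) cube([70, 998, 24]);
translate([1772, 333, 375]) cube([70, 998, 24]);
translate([1914, 333, 375]) cube([70, 998, 24]);
translate([2056, 333, 375]) cube([70, 998, 24]);


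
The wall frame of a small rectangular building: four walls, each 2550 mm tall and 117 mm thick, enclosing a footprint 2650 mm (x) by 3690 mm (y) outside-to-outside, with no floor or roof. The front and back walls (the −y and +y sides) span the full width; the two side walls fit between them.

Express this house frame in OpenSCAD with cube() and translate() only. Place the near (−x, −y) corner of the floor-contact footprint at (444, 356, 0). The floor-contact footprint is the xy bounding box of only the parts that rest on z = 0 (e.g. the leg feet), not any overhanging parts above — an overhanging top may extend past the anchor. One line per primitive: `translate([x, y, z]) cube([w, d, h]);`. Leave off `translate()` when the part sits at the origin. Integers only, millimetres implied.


translate([444, 356, 0]) cube([2650, 117, 2550]);
translate([444, 3929, 0]) cube([2650, 117, 2550]);
translate([444, 473, 0]) cube([117, 3456, 2550]);
translate([2977, 473, 0]) cube([117, 3456, 2550]);


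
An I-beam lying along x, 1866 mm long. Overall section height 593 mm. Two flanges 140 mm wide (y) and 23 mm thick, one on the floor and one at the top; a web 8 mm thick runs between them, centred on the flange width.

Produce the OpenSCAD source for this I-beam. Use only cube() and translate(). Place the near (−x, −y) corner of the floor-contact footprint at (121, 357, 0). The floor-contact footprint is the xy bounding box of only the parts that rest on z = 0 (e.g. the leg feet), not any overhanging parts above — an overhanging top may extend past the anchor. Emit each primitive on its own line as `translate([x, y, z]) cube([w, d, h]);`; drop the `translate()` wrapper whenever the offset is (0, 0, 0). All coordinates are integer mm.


translate([121, 357, 0]) cube([1866, 140, 23]);
translate([121, 423, 23]) cube([1866, 8, 547]);
translate([121, 357, 570]) cube([1866, 140, 23]);


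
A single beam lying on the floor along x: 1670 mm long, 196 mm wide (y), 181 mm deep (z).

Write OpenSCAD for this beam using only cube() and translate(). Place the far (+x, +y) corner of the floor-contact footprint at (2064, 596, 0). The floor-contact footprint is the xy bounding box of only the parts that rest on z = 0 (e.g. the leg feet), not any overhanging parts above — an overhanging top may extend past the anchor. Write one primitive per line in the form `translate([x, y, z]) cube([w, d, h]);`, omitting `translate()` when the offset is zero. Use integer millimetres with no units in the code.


translate([394, 400, 0]) cube([1670, 196, 181]);


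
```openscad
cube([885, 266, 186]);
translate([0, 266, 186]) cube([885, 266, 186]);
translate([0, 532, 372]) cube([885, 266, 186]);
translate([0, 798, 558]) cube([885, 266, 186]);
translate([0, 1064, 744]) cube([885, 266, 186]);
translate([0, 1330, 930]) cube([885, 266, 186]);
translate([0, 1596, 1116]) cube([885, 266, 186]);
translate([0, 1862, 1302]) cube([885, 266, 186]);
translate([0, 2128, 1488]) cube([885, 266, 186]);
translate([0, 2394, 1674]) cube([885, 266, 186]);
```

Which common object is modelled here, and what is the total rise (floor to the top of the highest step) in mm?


A staircase. The total rise is 1860 mm.

10 identical blocks, each offset up and back from the previous — a staircase. Each step is 186 mm tall and there are 10 of them, so the total rise is 10 × 186 = 1860 mm.


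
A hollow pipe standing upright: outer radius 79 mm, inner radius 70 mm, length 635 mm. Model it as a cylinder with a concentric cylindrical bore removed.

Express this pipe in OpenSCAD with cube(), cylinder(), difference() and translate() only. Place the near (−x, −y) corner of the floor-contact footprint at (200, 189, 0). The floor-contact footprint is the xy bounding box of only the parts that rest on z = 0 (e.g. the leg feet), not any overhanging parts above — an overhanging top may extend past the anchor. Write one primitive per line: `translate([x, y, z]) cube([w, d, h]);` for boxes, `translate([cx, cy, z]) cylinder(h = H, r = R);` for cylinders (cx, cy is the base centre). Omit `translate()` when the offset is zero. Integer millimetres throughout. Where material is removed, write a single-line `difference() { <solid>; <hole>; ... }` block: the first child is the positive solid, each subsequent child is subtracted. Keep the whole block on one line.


difference() { translate([279, 268, 0]) cylinder(h = 635, r = 79); translate([279, 268, 0]) cylinder(h = 635, r = 70); }


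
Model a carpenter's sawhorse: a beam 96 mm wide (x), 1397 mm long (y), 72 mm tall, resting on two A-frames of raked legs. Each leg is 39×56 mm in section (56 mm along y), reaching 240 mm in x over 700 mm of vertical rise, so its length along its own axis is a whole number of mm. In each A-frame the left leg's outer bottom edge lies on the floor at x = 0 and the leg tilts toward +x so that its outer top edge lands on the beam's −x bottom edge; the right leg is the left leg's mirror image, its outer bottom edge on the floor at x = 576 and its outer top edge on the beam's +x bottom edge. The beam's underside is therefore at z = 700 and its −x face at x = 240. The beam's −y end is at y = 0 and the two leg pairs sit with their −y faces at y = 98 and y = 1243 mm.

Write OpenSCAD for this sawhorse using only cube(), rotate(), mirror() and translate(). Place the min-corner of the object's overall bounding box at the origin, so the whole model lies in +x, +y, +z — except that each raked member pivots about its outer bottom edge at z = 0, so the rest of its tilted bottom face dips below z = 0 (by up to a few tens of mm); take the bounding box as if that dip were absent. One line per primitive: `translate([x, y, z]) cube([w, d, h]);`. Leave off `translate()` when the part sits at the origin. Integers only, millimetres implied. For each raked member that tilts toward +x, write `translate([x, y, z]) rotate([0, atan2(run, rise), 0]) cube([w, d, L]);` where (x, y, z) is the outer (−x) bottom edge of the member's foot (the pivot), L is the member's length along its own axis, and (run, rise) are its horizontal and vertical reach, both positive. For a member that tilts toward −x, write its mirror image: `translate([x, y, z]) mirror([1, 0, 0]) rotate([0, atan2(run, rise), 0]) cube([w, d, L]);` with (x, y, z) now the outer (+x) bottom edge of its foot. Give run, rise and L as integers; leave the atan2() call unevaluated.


translate([240, 0, 700]) cube([96, 1397, 72]);
translate([0, 98, 0]) rotate([0, atan2(240, 700), 0]) cube([39, 56, 740]);
translate([576, 98, 0]) mirror([1, 0, 0]) rotate([0, atan2(240, 700), 0]) cube([39, 56, 740]);
translate([0, 1243, 0]) rotate([0, atan2(240, 700), 0]) cube([39, 56, 740]);
translate([576, 1243, 0]) mirror([1, 0, 0]) rotate([0, atan2(240, 700), 0]) cube([39, 56, 740]);


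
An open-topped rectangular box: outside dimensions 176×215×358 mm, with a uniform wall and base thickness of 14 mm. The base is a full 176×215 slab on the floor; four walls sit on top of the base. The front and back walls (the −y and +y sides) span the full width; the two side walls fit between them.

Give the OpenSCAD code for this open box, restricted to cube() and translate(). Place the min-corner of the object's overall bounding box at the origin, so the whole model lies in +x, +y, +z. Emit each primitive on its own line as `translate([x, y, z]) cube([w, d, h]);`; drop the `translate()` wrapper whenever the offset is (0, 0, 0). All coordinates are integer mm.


cube([176, 215, 14]);
translate([0, 0, 14]) cube([176, 14, 344]);
translate([0, 201, 14]) cube([176, 14, 344]);
translate([0, 14, 14]) cube([14, 187, 344]);
translate([162, 14, 14]) cube([14, 187, 344]);


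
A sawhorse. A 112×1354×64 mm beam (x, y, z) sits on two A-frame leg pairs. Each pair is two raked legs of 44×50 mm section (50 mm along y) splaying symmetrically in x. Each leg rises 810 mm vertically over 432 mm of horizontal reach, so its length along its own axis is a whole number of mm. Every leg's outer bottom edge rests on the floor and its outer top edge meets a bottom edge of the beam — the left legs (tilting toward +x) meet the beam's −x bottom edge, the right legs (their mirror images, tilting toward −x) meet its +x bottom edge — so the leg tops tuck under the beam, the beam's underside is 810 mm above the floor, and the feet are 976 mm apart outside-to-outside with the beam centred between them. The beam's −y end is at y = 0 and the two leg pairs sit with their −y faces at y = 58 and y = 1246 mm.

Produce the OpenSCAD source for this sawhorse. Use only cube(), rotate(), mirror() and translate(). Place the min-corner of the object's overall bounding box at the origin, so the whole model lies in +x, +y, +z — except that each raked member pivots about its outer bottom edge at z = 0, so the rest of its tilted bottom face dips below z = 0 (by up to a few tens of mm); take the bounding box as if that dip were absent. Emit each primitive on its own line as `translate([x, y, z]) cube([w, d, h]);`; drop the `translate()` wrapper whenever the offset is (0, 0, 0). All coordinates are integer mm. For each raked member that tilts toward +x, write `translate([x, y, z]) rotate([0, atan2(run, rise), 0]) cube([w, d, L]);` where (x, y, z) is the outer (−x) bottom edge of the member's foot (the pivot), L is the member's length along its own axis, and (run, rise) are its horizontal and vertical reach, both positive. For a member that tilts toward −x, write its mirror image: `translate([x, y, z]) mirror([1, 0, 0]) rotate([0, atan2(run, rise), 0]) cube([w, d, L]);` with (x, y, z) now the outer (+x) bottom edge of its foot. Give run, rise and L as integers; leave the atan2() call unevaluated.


translate([432, 0, 810]) cube([112, 1354, 64]);
translate([0, 58, 0]) rotate([0, atan2(432, 810), 0]) cube([44, 50, 918]);
translate([976, 58, 0]) mirror([1, 0, 0]) rotate([0, atan2(432, 810), 0]) cube([44, 50, 918]);
translate([0, 1246, 0]) rotate([0, atan2(432, 810), 0]) cube([44, 50, 918]);
translate([976, 1246, 0]) mirror([1, 0, 0]) rotate([0, atan2(432, 810), 0]) cube([44, 50, 918]);


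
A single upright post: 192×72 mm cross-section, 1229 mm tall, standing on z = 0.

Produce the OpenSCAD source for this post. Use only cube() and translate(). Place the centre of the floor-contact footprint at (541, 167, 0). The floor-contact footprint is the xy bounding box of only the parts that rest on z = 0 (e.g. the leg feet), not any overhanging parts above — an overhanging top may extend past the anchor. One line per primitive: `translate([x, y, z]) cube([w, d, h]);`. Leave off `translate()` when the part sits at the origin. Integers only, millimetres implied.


translate([445, 131, 0]) cube([192, 72, 1229]);


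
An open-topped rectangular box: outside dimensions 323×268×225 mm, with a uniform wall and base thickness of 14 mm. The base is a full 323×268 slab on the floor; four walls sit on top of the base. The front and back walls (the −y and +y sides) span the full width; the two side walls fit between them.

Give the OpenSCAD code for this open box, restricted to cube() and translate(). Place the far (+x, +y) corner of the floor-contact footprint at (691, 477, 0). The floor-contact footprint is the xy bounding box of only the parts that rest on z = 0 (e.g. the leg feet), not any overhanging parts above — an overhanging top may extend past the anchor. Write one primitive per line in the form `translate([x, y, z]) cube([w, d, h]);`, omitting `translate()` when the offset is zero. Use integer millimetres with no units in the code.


translate([368, 209, 0]) cube([323, 268, 14]);
translate([368, 209, 14]) cube([323, 14, 211]);
translate([368, 463, 14]) cube([323, 14, 211]);
translate([368, 223, 14]) cube([14, 240, 211]);
translate([677, 223, 14]) cube([14, 240, 211]);


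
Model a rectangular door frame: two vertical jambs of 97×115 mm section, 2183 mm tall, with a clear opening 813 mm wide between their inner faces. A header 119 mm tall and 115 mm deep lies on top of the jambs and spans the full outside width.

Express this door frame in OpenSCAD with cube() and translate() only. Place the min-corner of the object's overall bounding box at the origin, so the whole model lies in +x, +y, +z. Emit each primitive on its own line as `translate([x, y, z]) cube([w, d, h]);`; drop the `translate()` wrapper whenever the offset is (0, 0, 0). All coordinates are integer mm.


cube([97, 115, 2183]);
translate([910, 0, 0]) cube([97, 115, 2183]);
translate([0, 0, 2183]) cube([1007, 115, 119]);


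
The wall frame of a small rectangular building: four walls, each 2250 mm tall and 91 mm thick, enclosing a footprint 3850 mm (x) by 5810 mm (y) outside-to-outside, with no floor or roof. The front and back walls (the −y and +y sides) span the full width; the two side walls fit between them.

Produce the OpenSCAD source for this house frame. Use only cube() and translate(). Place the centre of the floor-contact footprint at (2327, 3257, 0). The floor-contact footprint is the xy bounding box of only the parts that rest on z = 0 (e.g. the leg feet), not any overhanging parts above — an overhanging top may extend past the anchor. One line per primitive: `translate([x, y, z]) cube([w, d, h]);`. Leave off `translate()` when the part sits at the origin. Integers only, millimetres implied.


translate([402, 352, 0]) cube([3850, 91, 2250]);
translate([402, 6071, 0]) cube([3850, 91, 2250]);
translate([402, 443, 0]) cube([91, 5628, 2250]);
translate([4161, 443, 0]) cube([91, 5628, 2250]);


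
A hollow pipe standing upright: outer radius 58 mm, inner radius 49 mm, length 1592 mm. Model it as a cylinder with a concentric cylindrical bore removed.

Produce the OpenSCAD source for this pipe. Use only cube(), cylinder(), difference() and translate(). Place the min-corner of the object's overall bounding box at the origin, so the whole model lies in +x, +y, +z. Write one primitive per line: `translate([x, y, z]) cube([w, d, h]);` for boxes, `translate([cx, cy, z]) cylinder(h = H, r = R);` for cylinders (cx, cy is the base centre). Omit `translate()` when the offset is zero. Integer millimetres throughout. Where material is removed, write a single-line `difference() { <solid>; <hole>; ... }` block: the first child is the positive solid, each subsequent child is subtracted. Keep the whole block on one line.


difference() { translate([58, 58, 0]) cylinder(h = 1592, r = 58); translate([58, 58, 0]) cylinder(h = 1592, r = 49); }
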